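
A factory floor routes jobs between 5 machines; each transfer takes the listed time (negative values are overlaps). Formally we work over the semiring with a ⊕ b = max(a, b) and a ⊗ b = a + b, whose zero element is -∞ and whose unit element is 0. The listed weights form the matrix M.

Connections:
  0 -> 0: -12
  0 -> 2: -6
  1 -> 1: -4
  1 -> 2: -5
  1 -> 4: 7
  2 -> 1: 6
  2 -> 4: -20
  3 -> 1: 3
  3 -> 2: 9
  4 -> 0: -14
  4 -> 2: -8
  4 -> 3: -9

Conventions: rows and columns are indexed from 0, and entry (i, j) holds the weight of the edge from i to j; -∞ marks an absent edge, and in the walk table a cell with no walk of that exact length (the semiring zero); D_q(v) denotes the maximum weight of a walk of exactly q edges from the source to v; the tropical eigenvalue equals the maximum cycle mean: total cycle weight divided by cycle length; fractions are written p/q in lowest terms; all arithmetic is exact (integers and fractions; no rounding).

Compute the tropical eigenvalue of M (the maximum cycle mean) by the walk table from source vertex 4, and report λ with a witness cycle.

q=0: [-∞, -∞, -∞, -∞, 0]
q=1: [-14, -∞, -8, -9, -∞]
q=2: [-26, -2, 0, -∞, -28]
q=3: [-38, 6, -7, -37, 5]
q=4: [-9, 2, 1, -4, 13]
q=5: [-1, 7, 5, 4, 9]
Optimal cycle mean attained by: cycle 1->4->3->2->1, total 7 + (-9) + 9 + 6, length 4.
Answer: λ = 13/4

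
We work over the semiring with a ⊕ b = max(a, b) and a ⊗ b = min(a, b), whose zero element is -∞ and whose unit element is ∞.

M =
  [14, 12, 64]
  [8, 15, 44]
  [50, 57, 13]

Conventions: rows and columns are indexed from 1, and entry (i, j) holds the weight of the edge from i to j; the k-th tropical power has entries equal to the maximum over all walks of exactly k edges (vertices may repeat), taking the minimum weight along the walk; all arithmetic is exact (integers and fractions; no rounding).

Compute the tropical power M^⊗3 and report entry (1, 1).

M^⊗2:
  [50, 57, 14]
  [44, 44, 15]
  [14, 15, 50]
M^⊗3:
  [14, 15, 50]
  [15, 15, 44]
  [50, 50, 15]
Key observation: the optimum is the walk 1->1->3->1, with weight 14 min 64 min 50 = 14.
Optimal value attained by: walk 1->1->3->1.
Answer: (M^⊗3)[1][1] = 14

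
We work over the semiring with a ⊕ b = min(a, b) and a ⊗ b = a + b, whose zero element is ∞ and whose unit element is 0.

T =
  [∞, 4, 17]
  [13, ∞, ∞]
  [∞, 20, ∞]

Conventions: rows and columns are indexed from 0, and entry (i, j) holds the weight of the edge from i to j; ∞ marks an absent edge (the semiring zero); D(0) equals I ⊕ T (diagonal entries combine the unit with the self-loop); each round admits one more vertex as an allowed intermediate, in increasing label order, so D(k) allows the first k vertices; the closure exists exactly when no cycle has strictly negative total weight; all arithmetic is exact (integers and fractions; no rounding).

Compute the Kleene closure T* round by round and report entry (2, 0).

D(0):
  [0, 4, 17]
  [13, 0, ∞]
  [∞, 20, 0]
D(1):
  [0, 4, 17]
  [13, 0, 30]
  [∞, 20, 0]
D(2):
  [0, 4, 17]
  [13, 0, 30]
  [33, 20, 0]
D(3):
  [0, 4, 17]
  [13, 0, 30]
  [33, 20, 0]
Answer: T*[2][0] = 33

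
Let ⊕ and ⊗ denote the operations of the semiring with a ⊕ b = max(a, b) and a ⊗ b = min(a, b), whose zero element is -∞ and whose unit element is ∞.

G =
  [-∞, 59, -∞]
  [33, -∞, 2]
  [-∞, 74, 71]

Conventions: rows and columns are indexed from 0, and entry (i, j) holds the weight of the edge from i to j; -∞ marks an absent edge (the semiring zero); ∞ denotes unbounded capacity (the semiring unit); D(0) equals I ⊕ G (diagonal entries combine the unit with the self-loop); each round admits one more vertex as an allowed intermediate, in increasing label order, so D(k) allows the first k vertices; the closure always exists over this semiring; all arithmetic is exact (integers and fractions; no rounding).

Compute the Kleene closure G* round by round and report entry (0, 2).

D(0):
  [∞, 59, -∞]
  [33, ∞, 2]
  [-∞, 74, ∞]
D(1):
  [∞, 59, -∞]
  [33, ∞, 2]
  [-∞, 74, ∞]
D(2):
  [∞, 59, 2]
  [33, ∞, 2]
  [33, 74, ∞]
D(3):
  [∞, 59, 2]
  [33, ∞, 2]
  [33, 74, ∞]
Answer: G*[0][2] = 2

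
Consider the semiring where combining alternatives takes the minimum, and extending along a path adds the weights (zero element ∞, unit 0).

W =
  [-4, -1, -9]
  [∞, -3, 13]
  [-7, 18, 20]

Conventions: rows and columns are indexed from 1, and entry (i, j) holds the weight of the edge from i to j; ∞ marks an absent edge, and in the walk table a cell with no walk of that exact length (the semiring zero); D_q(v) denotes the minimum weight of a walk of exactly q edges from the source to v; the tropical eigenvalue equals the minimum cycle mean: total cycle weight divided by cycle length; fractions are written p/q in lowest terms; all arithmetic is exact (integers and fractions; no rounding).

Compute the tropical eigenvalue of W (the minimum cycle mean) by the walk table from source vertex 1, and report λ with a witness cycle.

q=0: [0, ∞, ∞]
q=1: [-4, -1, -9]
q=2: [-16, -5, -13]
q=3: [-20, -17, -25]
Optimal cycle mean attained by: cycle 1->3->1, total (-9) + (-7), length 2.
Answer: λ = -8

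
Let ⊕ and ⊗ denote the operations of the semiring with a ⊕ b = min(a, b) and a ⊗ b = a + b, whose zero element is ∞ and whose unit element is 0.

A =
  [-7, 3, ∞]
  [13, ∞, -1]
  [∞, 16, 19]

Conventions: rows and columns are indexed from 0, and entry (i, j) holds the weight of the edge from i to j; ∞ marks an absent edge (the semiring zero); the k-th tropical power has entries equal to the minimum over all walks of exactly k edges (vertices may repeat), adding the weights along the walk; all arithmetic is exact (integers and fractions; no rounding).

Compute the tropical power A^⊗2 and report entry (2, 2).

A^⊗2:
  [-14, -4, 2]
  [6, 15, 18]
  [29, 35, 15]
Key observation: the optimum is the walk 2->1->2, with weight 16 + (-1) = 15.
Optimal value attained by: walk 2->1->2.
Answer: (A^⊗2)[2][2] = 15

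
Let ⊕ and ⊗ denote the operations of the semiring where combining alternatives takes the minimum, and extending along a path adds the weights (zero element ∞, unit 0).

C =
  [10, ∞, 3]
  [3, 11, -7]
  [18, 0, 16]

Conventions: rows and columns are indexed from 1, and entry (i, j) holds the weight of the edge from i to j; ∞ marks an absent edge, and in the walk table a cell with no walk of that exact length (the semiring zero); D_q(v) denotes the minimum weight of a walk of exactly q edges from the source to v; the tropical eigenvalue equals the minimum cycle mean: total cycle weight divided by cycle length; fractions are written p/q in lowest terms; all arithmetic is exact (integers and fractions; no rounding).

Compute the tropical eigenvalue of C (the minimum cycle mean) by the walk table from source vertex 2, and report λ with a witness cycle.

q=0: [∞, 0, ∞]
q=1: [3, 11, -7]
q=2: [11, -7, 4]
q=3: [-4, 4, -14]
Optimal cycle mean attained by: cycle 2->3->2, total (-7) + 0, length 2.
Answer: λ = -7/2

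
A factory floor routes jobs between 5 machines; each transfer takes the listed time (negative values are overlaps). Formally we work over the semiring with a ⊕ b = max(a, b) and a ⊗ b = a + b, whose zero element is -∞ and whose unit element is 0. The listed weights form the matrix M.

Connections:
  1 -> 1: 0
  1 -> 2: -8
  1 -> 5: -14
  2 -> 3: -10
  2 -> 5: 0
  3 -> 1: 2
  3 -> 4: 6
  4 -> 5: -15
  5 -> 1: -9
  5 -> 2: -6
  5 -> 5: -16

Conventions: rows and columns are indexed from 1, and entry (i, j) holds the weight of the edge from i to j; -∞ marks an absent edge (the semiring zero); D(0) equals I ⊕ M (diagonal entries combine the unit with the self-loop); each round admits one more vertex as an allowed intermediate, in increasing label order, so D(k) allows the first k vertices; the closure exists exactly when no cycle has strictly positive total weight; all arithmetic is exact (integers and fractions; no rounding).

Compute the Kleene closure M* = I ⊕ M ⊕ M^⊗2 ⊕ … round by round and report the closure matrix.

D(0):
  [0, -8, -∞, -∞, -14]
  [-∞, 0, -10, -∞, 0]
  [2, -∞, 0, 6, -∞]
  [-∞, -∞, -∞, 0, -15]
  [-9, -6, -∞, -∞, 0]
D(1):
  [0, -8, -∞, -∞, -14]
  [-∞, 0, -10, -∞, 0]
  [2, -6, 0, 6, -12]
  [-∞, -∞, -∞, 0, -15]
  [-9, -6, -∞, -∞, 0]
D(2):
  [0, -8, -18, -∞, -8]
  [-∞, 0, -10, -∞, 0]
  [2, -6, 0, 6, -6]
  [-∞, -∞, -∞, 0, -15]
  [-9, -6, -16, -∞, 0]
D(3):
  [0, -8, -18, -12, -8]
  [-8, 0, -10, -4, 0]
  [2, -6, 0, 6, -6]
  [-∞, -∞, -∞, 0, -15]
  [-9, -6, -16, -10, 0]
D(4):
  [0, -8, -18, -12, -8]
  [-8, 0, -10, -4, 0]
  [2, -6, 0, 6, -6]
  [-∞, -∞, -∞, 0, -15]
  [-9, -6, -16, -10, 0]
D(5):
  [0, -8, -18, -12, -8]
  [-8, 0, -10, -4, 0]
  [2, -6, 0, 6, -6]
  [-24, -21, -31, 0, -15]
  [-9, -6, -16, -10, 0]
Answer: M* = [[0, -8, -18, -12, -8], [-8, 0, -10, -4, 0], [2, -6, 0, 6, -6], [-24, -21, -31, 0, -15], [-9, -6, -16, -10, 0]]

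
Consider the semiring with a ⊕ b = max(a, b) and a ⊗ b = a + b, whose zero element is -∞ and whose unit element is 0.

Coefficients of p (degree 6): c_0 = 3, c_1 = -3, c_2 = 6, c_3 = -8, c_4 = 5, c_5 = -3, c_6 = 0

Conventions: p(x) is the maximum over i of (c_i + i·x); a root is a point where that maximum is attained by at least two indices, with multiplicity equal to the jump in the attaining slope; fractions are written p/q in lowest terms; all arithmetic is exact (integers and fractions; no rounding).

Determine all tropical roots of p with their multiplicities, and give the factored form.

hull edge (i=0, c=3) to (i=2, c=6): slope 3/2, span 2
hull edge (i=2, c=6) to (i=4, c=5): slope -1/2, span 2
hull edge (i=4, c=5) to (i=6, c=0): slope -5/2, span 2
Factored form: p(x) = 0 ⊗ (x ⊕ (-3/2)) ⊗ (x ⊕ (-3/2)) ⊗ (x ⊕ 1/2) ⊗ (x ⊕ 1/2) ⊗ (x ⊕ 5/2) ⊗ (x ⊕ 5/2)
Answer: roots = -3/2 (mult 2), 1/2 (mult 2), 5/2 (mult 2)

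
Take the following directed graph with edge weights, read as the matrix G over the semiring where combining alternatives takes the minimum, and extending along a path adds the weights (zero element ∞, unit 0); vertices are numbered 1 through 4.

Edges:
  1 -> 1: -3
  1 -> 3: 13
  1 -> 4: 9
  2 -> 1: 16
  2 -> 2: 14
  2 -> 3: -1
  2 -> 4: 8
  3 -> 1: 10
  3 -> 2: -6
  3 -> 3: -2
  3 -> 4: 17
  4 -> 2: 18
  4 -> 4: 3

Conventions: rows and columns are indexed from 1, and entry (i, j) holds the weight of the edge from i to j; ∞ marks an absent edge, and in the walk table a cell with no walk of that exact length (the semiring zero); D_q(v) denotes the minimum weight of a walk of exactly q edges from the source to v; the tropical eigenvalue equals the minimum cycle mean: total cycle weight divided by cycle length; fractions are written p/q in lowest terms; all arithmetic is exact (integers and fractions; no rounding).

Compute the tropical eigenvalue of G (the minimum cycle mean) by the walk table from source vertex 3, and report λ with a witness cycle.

q=0: [∞, ∞, 0, ∞]
q=1: [10, -6, -2, 17]
q=2: [7, -8, -7, 2]
q=3: [3, -13, -9, 0]
q=4: [0, -15, -14, -5]
Optimal cycle mean attained by: cycle 2->3->2, total (-1) + (-6), length 2.
Answer: λ = -7/2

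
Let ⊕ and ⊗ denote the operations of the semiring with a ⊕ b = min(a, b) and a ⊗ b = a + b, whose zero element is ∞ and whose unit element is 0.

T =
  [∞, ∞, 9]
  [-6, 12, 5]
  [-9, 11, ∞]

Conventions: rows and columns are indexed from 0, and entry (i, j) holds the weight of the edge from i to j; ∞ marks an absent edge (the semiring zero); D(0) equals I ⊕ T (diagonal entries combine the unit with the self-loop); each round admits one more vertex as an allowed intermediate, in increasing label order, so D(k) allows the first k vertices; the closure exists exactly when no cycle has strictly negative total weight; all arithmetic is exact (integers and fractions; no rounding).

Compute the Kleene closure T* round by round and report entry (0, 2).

D(0):
  [0, ∞, 9]
  [-6, 0, 5]
  [-9, 11, 0]
D(1):
  [0, ∞, 9]
  [-6, 0, 3]
  [-9, 11, 0]
D(2):
  [0, ∞, 9]
  [-6, 0, 3]
  [-9, 11, 0]
D(3):
  [0, 20, 9]
  [-6, 0, 3]
  [-9, 11, 0]
Answer: T*[0][2] = 9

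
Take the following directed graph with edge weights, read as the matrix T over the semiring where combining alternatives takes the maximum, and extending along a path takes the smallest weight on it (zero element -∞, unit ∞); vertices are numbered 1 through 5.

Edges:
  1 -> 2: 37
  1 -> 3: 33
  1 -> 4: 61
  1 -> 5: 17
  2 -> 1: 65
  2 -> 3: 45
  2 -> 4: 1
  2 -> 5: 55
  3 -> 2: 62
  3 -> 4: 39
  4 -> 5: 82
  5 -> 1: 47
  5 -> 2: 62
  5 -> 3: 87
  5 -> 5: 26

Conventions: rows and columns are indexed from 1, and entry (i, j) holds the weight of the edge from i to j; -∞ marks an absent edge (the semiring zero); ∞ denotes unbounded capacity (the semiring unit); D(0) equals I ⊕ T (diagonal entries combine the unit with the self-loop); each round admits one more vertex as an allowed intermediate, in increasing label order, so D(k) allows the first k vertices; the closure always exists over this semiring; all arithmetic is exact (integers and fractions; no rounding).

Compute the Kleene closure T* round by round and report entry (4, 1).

D(0):
  [∞, 37, 33, 61, 17]
  [65, ∞, 45, 1, 55]
  [-∞, 62, ∞, 39, -∞]
  [-∞, -∞, -∞, ∞, 82]
  [47, 62, 87, -∞, ∞]
D(1):
  [∞, 37, 33, 61, 17]
  [65, ∞, 45, 61, 55]
  [-∞, 62, ∞, 39, -∞]
  [-∞, -∞, -∞, ∞, 82]
  [47, 62, 87, 47, ∞]
D(2):
  [∞, 37, 37, 61, 37]
  [65, ∞, 45, 61, 55]
  [62, 62, ∞, 61, 55]
  [-∞, -∞, -∞, ∞, 82]
  [62, 62, 87, 61, ∞]
D(3):
  [∞, 37, 37, 61, 37]
  [65, ∞, 45, 61, 55]
  [62, 62, ∞, 61, 55]
  [-∞, -∞, -∞, ∞, 82]
  [62, 62, 87, 61, ∞]
D(4):
  [∞, 37, 37, 61, 61]
  [65, ∞, 45, 61, 61]
  [62, 62, ∞, 61, 61]
  [-∞, -∞, -∞, ∞, 82]
  [62, 62, 87, 61, ∞]
D(5):
  [∞, 61, 61, 61, 61]
  [65, ∞, 61, 61, 61]
  [62, 62, ∞, 61, 61]
  [62, 62, 82, ∞, 82]
  [62, 62, 87, 61, ∞]
Answer: T*[4][1] = 62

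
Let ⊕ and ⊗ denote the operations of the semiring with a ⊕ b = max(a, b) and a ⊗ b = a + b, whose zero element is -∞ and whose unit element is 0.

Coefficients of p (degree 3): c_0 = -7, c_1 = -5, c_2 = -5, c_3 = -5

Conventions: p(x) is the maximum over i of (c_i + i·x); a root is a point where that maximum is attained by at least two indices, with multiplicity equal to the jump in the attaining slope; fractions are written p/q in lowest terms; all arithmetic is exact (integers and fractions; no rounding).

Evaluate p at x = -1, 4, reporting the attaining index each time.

p(-1) = max(-7+0·(-1)=-7, -5+1·(-1)=-6, -5+2·(-1)=-7, -5+3·(-1)=-8) = -6 (attained by i=1)
p(4) = max(-7+0·4=-7, -5+1·4=-1, -5+2·4=3, -5+3·4=7) = 7 (attained by i=3)
Answer: p(-1) = -6; p(4) = 7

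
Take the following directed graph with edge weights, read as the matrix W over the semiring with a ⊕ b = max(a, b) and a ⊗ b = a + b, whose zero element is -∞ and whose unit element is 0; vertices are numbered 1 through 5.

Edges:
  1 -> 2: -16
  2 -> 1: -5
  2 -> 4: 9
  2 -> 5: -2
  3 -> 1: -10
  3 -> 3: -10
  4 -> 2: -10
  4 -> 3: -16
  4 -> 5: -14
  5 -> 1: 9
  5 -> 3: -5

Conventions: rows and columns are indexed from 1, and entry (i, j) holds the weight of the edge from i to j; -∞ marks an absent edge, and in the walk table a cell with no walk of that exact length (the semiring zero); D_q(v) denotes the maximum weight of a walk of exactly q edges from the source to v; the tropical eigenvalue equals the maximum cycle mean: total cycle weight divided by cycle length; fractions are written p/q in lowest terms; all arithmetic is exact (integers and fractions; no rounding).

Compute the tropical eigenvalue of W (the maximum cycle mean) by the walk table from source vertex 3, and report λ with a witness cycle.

q=0: [-∞, -∞, 0, -∞, -∞]
q=1: [-10, -∞, -10, -∞, -∞]
q=2: [-20, -26, -20, -∞, -∞]
q=3: [-30, -36, -30, -17, -28]
q=4: [-19, -27, -33, -27, -31]
q=5: [-22, -35, -36, -18, -29]
Optimal cycle mean attained by: cycle 2->4->2, total 9 + (-10), length 2.
Answer: λ = -1/2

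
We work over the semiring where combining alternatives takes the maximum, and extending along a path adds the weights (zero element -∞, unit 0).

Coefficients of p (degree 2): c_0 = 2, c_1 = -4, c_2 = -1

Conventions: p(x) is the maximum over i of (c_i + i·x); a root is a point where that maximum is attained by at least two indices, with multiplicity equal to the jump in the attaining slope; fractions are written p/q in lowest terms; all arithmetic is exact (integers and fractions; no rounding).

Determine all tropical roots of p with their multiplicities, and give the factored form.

hull edge (i=0, c=2) to (i=2, c=-1): slope -3/2, span 2
Factored form: p(x) = -1 ⊗ (x ⊕ 3/2) ⊗ (x ⊕ 3/2)
Answer: roots = 3/2 (mult 2)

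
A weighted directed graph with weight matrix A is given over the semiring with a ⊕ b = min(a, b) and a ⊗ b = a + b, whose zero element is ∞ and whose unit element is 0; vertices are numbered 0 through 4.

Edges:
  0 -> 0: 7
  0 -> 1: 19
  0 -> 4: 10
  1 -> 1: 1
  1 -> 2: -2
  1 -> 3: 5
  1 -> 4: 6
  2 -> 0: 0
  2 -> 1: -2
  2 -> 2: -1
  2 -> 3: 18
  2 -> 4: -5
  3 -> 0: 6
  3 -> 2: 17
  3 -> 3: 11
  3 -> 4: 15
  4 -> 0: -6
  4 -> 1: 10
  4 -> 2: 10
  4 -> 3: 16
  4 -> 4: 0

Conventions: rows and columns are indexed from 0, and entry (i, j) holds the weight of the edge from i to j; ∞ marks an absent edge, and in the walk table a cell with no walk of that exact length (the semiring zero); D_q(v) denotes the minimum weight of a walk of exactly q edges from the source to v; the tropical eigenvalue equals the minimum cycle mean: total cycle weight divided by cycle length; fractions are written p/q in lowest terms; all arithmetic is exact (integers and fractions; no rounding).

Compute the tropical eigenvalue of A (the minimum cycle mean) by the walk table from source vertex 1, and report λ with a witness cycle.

q=0: [∞, 0, ∞, ∞, ∞]
q=1: [∞, 1, -2, 5, 6]
q=2: [-2, -4, -3, 6, -7]
q=3: [-13, -5, -6, 1, -8]
q=4: [-14, -8, -7, 0, -11]
q=5: [-17, -9, -10, -3, -12]
Optimal cycle mean attained by: cycle 1->2->1, total (-2) + (-2), length 2.
Answer: λ = -2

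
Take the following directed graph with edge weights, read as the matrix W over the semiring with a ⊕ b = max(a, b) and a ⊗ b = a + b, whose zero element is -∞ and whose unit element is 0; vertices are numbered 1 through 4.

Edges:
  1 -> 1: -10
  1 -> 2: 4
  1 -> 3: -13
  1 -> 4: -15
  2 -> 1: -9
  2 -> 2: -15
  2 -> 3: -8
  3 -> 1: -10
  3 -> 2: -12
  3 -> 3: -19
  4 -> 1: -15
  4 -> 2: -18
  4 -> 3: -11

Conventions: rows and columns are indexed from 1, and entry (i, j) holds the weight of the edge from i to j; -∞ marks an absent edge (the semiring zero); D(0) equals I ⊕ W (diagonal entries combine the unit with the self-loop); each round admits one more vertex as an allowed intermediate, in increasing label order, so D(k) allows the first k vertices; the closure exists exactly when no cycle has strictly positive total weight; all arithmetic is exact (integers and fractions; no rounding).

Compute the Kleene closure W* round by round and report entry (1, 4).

D(0):
  [0, 4, -13, -15]
  [-9, 0, -8, -∞]
  [-10, -12, 0, -∞]
  [-15, -18, -11, 0]
D(1):
  [0, 4, -13, -15]
  [-9, 0, -8, -24]
  [-10, -6, 0, -25]
  [-15, -11, -11, 0]
D(2):
  [0, 4, -4, -15]
  [-9, 0, -8, -24]
  [-10, -6, 0, -25]
  [-15, -11, -11, 0]
D(3):
  [0, 4, -4, -15]
  [-9, 0, -8, -24]
  [-10, -6, 0, -25]
  [-15, -11, -11, 0]
D(4):
  [0, 4, -4, -15]
  [-9, 0, -8, -24]
  [-10, -6, 0, -25]
  [-15, -11, -11, 0]
Answer: W*[1][4] = -15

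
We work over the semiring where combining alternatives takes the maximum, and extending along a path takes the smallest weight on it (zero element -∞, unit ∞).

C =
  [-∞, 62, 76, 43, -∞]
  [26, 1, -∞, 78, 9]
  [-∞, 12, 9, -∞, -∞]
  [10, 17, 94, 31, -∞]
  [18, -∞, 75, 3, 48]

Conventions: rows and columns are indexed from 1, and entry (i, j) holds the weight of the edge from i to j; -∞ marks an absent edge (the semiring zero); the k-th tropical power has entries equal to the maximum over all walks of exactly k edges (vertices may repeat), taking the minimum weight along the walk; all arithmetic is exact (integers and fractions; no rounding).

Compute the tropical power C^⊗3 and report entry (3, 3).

C^⊗2:
  [26, 17, 43, 62, 9]
  [10, 26, 78, 31, 9]
  [12, 9, 9, 12, 9]
  [17, 17, 31, 31, 9]
  [18, 18, 48, 18, 48]
C^⊗3:
  [17, 26, 62, 31, 9]
  [26, 17, 31, 31, 9]
  [10, 12, 12, 12, 9]
  [17, 17, 31, 31, 9]
  [18, 18, 48, 18, 48]
Key observation: the optimum is the walk 3->2->4->3, with weight 12 min 78 min 94 = 12.
Optimal value attained by: walk 3->2->4->3.
Answer: (C^⊗3)[3][3] = 12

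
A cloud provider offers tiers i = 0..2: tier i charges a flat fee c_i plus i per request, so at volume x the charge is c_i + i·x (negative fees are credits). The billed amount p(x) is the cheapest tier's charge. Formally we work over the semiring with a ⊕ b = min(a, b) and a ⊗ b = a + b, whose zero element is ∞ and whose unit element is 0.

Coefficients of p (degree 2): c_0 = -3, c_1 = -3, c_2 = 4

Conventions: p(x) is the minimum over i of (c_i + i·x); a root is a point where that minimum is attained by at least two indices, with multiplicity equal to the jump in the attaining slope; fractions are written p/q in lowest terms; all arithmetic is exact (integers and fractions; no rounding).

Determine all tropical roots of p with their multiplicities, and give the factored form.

hull edge (i=0, c=-3) to (i=1, c=-3): slope 0, span 1
hull edge (i=1, c=-3) to (i=2, c=4): slope 7, span 1
Factored form: p(x) = 4 ⊗ (x ⊕ (-7)) ⊗ (x ⊕ 0)
Answer: roots = -7 (mult 1), 0 (mult 1)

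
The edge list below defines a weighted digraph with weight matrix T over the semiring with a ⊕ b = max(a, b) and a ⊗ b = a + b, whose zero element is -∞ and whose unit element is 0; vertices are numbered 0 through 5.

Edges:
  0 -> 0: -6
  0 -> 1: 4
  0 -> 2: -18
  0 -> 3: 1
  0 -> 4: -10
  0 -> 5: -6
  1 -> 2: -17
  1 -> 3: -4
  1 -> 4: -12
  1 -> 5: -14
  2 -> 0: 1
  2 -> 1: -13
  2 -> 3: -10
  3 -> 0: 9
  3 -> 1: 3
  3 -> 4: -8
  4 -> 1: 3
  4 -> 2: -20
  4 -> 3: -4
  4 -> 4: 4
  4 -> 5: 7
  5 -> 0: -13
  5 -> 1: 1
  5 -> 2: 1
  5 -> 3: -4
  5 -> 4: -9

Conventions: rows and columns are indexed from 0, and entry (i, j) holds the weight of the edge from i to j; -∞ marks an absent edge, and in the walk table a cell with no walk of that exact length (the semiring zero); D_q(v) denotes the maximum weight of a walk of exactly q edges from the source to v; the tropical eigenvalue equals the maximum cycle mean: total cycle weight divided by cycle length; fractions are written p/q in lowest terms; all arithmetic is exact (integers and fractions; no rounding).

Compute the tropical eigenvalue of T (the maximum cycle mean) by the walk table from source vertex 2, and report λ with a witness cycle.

q=0: [-∞, -∞, 0, -∞, -∞, -∞]
q=1: [1, -13, -∞, -10, -∞, -∞]
q=2: [-1, 5, -17, 2, -9, -5]
q=3: [11, 5, -4, 1, -5, -2]
q=4: [10, 15, -1, 12, 1, 5]
q=5: [21, 15, 6, 11, 5, 8]
q=6: [20, 25, 9, 22, 11, 15]
Optimal cycle mean attained by: cycle 0->3->0, total 1 + 9, length 2.
Answer: λ = 5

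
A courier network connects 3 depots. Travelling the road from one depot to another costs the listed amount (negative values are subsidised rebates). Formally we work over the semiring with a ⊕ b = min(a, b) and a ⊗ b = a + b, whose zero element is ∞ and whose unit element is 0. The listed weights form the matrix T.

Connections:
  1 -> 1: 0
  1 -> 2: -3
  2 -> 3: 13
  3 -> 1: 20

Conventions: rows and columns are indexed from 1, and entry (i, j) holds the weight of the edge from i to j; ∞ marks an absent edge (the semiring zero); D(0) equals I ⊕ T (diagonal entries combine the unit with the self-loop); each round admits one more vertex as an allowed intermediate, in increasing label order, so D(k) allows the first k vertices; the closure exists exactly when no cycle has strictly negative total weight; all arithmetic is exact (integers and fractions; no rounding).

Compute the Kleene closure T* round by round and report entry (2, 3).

D(0):
  [0, -3, ∞]
  [∞, 0, 13]
  [20, ∞, 0]
D(1):
  [0, -3, ∞]
  [∞, 0, 13]
  [20, 17, 0]
D(2):
  [0, -3, 10]
  [∞, 0, 13]
  [20, 17, 0]
D(3):
  [0, -3, 10]
  [33, 0, 13]
  [20, 17, 0]
Answer: T*[2][3] = 13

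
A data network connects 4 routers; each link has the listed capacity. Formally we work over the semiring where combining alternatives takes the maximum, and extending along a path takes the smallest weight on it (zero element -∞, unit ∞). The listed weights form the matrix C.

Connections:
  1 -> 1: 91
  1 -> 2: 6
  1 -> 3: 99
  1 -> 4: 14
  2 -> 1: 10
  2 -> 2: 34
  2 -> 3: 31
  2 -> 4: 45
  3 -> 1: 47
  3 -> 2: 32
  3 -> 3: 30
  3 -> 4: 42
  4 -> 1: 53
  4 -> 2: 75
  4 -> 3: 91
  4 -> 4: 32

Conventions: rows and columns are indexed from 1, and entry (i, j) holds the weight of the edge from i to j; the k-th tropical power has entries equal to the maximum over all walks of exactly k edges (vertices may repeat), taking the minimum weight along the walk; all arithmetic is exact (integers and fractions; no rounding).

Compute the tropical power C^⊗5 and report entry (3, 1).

C^⊗2:
  [91, 32, 91, 42]
  [45, 45, 45, 34]
  [47, 42, 47, 32]
  [53, 34, 53, 45]
C^⊗3:
  [91, 42, 91, 42]
  [45, 34, 45, 45]
  [47, 34, 47, 42]
  [53, 45, 53, 42]
C^⊗4:
  [91, 42, 91, 42]
  [45, 45, 45, 42]
  [47, 42, 47, 42]
  [53, 42, 53, 45]
C^⊗5:
  [91, 42, 91, 42]
  [45, 42, 45, 45]
  [47, 42, 47, 42]
  [53, 45, 53, 42]
Key observation: the optimum is the walk 3->1->1->1->1->1, with weight 47 min 91 min 91 min 91 min 91 = 47.
Optimal value attained by: walk 3->1->1->1->1->1.
Answer: (C^⊗5)[3][1] = 47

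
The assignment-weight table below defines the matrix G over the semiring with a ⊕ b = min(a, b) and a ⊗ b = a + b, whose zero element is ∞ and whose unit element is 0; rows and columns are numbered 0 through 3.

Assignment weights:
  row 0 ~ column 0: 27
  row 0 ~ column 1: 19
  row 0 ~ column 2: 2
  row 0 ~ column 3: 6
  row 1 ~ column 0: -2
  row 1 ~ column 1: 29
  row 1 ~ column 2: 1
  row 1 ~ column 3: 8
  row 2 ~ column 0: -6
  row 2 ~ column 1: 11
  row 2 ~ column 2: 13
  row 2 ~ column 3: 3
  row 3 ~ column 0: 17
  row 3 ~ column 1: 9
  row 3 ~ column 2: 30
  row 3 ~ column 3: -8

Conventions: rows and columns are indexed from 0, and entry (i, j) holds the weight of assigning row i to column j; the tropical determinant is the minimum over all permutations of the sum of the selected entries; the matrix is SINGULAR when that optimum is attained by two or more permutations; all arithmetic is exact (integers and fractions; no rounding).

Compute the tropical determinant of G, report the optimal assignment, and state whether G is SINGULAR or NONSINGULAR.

σ = (0, 1, 2, 3): 27 + 29 + 13 + (-8) = 61
σ = (0, 1, 3, 2): 27 + 29 + 3 + 30 = 89
σ = (0, 2, 1, 3): 27 + 1 + 11 + (-8) = 31
σ = (0, 2, 3, 1): 27 + 1 + 3 + 9 = 40
σ = (0, 3, 1, 2): 27 + 8 + 11 + 30 = 76
σ = (0, 3, 2, 1): 27 + 8 + 13 + 9 = 57
σ = (1, 0, 2, 3): 19 + (-2) + 13 + (-8) = 22
σ = (1, 0, 3, 2): 19 + (-2) + 3 + 30 = 50
σ = (1, 2, 0, 3): 19 + 1 + (-6) + (-8) = 6
σ = (1, 2, 3, 0): 19 + 1 + 3 + 17 = 40
σ = (1, 3, 0, 2): 19 + 8 + (-6) + 30 = 51
σ = (1, 3, 2, 0): 19 + 8 + 13 + 17 = 57
σ = (2, 0, 1, 3): 2 + (-2) + 11 + (-8) = 3
σ = (2, 0, 3, 1): 2 + (-2) + 3 + 9 = 12
σ = (2, 1, 0, 3): 2 + 29 + (-6) + (-8) = 17
σ = (2, 1, 3, 0): 2 + 29 + 3 + 17 = 51
σ = (2, 3, 0, 1): 2 + 8 + (-6) + 9 = 13
σ = (2, 3, 1, 0): 2 + 8 + 11 + 17 = 38
σ = (3, 0, 1, 2): 6 + (-2) + 11 + 30 = 45
σ = (3, 0, 2, 1): 6 + (-2) + 13 + 9 = 26
σ = (3, 1, 0, 2): 6 + 29 + (-6) + 30 = 59
σ = (3, 1, 2, 0): 6 + 29 + 13 + 17 = 65
σ = (3, 2, 0, 1): 6 + 1 + (-6) + 9 = 10
σ = (3, 2, 1, 0): 6 + 1 + 11 + 17 = 35
Optimal value attained by: σ = (2, 0, 1, 3).
Answer: det⊕(G) = 3; verdict: NONSINGULAR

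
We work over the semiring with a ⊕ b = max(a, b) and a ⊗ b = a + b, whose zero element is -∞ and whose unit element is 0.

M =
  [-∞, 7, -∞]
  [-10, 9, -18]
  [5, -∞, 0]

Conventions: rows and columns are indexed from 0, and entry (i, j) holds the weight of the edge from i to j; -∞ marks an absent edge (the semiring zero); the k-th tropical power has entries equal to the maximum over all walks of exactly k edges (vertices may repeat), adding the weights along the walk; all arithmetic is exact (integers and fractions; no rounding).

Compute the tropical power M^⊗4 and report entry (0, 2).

M^⊗2:
  [-3, 16, -11]
  [-1, 18, -9]
  [5, 12, 0]
M^⊗3:
  [6, 25, -2]
  [8, 27, 0]
  [5, 21, 0]
M^⊗4:
  [15, 34, 7]
  [17, 36, 9]
  [11, 30, 3]
Key observation: the optimum is the walk 0->1->1->1->2, with weight 7 + 9 + 9 + (-18) = 7.
Optimal value attained by: walk 0->1->1->1->2.
Answer: (M^⊗4)[0][2] = 7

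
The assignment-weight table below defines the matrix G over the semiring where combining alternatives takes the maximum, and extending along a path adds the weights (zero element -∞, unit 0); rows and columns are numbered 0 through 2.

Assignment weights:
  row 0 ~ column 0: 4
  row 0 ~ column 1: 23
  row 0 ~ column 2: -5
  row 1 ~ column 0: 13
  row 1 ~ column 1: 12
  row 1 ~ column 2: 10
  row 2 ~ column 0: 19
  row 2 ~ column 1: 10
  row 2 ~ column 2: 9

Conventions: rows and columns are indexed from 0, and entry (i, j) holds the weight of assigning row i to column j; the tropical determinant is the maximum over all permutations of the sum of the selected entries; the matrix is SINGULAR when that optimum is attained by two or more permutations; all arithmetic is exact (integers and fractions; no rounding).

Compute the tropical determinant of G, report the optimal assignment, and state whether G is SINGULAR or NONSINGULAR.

σ = (0, 1, 2): 4 + 12 + 9 = 25
σ = (0, 2, 1): 4 + 10 + 10 = 24
σ = (1, 0, 2): 23 + 13 + 9 = 45
σ = (1, 2, 0): 23 + 10 + 19 = 52
σ = (2, 0, 1): (-5) + 13 + 10 = 18
σ = (2, 1, 0): (-5) + 12 + 19 = 26
Optimal value attained by: σ = (1, 2, 0).
Answer: det⊕(G) = 52; verdict: NONSINGULAR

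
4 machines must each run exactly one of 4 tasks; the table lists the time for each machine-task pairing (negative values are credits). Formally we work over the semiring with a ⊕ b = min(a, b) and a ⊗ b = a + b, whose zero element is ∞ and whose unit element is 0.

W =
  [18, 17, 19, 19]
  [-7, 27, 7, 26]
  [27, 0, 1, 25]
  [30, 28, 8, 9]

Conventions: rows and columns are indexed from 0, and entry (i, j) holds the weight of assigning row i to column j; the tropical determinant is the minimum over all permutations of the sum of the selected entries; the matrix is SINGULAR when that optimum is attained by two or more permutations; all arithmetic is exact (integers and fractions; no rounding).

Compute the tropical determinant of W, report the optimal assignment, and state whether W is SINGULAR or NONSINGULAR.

σ = (0, 1, 2, 3): 18 + 27 + 1 + 9 = 55
σ = (0, 1, 3, 2): 18 + 27 + 25 + 8 = 78
σ = (0, 2, 1, 3): 18 + 7 + 0 + 9 = 34
σ = (0, 2, 3, 1): 18 + 7 + 25 + 28 = 78
σ = (0, 3, 1, 2): 18 + 26 + 0 + 8 = 52
σ = (0, 3, 2, 1): 18 + 26 + 1 + 28 = 73
σ = (1, 0, 2, 3): 17 + (-7) + 1 + 9 = 20
σ = (1, 0, 3, 2): 17 + (-7) + 25 + 8 = 43
σ = (1, 2, 0, 3): 17 + 7 + 27 + 9 = 60
σ = (1, 2, 3, 0): 17 + 7 + 25 + 30 = 79
σ = (1, 3, 0, 2): 17 + 26 + 27 + 8 = 78
σ = (1, 3, 2, 0): 17 + 26 + 1 + 30 = 74
σ = (2, 0, 1, 3): 19 + (-7) + 0 + 9 = 21
σ = (2, 0, 3, 1): 19 + (-7) + 25 + 28 = 65
σ = (2, 1, 0, 3): 19 + 27 + 27 + 9 = 82
σ = (2, 1, 3, 0): 19 + 27 + 25 + 30 = 101
σ = (2, 3, 0, 1): 19 + 26 + 27 + 28 = 100
σ = (2, 3, 1, 0): 19 + 26 + 0 + 30 = 75
σ = (3, 0, 1, 2): 19 + (-7) + 0 + 8 = 20
σ = (3, 0, 2, 1): 19 + (-7) + 1 + 28 = 41
σ = (3, 1, 0, 2): 19 + 27 + 27 + 8 = 81
σ = (3, 1, 2, 0): 19 + 27 + 1 + 30 = 77
σ = (3, 2, 0, 1): 19 + 7 + 27 + 28 = 81
σ = (3, 2, 1, 0): 19 + 7 + 0 + 30 = 56
Optimal value attained by: σ = (1, 0, 2, 3).
Answer: det⊕(W) = 20; verdict: SINGULAR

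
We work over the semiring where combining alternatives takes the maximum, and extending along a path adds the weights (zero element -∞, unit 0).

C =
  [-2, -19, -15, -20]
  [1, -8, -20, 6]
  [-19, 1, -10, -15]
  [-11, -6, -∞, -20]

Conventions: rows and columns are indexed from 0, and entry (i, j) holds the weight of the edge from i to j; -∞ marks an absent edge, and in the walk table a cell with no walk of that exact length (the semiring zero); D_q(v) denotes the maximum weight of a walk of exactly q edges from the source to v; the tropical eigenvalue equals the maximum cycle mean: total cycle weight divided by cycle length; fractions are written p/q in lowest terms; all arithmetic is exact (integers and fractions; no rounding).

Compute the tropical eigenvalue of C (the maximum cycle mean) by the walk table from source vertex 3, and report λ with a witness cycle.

q=0: [-∞, -∞, -∞, 0]
q=1: [-11, -6, -∞, -20]
q=2: [-5, -14, -26, 0]
q=3: [-7, -6, -20, -8]
q=4: [-5, -14, -22, 0]
Optimal cycle mean attained by: cycle 1->3->1, total 6 + (-6), length 2.
Answer: λ = 0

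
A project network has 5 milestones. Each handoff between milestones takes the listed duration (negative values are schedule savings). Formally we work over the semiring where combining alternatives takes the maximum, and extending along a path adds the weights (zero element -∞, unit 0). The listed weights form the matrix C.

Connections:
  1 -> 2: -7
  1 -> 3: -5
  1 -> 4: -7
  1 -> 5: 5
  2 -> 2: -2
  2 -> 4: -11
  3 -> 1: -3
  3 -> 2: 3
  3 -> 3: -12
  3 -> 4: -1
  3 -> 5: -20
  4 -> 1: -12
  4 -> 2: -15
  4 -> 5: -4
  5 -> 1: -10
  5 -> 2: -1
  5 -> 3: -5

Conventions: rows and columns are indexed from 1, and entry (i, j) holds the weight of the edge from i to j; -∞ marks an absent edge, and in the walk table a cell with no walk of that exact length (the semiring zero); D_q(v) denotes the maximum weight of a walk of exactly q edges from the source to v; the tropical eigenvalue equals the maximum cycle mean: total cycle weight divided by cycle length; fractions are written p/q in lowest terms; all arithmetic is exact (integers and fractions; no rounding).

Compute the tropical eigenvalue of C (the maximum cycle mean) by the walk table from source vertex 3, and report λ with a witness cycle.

q=0: [-∞, -∞, 0, -∞, -∞]
q=1: [-3, 3, -12, -1, -20]
q=2: [-13, 1, -8, -8, 2]
q=3: [-8, 1, -3, -9, -8]
q=4: [-6, 0, -13, -4, -3]
q=5: [-13, -2, -8, -11, -1]
Optimal cycle mean attained by: cycle 1->5->3->1, total 5 + (-5) + (-3), length 3.
Answer: λ = -1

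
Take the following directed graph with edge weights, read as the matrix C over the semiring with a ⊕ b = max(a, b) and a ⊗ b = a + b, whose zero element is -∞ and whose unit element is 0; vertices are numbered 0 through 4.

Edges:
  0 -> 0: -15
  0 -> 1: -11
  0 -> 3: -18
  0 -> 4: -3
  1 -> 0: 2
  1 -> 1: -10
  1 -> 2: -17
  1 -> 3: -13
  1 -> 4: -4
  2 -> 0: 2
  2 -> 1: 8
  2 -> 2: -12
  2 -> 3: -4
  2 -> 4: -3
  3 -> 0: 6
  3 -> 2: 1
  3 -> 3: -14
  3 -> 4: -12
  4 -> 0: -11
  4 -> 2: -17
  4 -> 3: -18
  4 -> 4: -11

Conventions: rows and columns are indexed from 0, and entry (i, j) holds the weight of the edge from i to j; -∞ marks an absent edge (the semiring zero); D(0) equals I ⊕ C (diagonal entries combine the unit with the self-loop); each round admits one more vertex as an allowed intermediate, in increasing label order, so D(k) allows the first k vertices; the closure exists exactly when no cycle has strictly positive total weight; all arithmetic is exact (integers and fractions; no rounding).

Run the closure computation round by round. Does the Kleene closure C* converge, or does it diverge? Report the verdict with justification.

D(0):
  [0, -11, -∞, -18, -3]
  [2, 0, -17, -13, -4]
  [2, 8, 0, -4, -3]
  [6, -∞, 1, 0, -12]
  [-11, -∞, -17, -18, 0]
D(1):
  [0, -11, -∞, -18, -3]
  [2, 0, -17, -13, -1]
  [2, 8, 0, -4, -1]
  [6, -5, 1, 0, 3]
  [-11, -22, -17, -18, 0]
D(2):
  [0, -11, -28, -18, -3]
  [2, 0, -17, -13, -1]
  [10, 8, 0, -4, 7]
  [6, -5, 1, 0, 3]
  [-11, -22, -17, -18, 0]
D(3):
  [0, -11, -28, -18, -3]
  [2, 0, -17, -13, -1]
  [10, 8, 0, -4, 7]
  [11, 9, 1, 0, 8]
  [-7, -9, -17, -18, 0]
D(4):
  [0, -9, -17, -18, -3]
  [2, 0, -12, -13, -1]
  [10, 8, 0, -4, 7]
  [11, 9, 1, 0, 8]
  [-7, -9, -17, -18, 0]
D(5):
  [0, -9, -17, -18, -3]
  [2, 0, -12, -13, -1]
  [10, 8, 0, -4, 7]
  [11, 9, 1, 0, 8]
  [-7, -9, -17, -18, 0]
Key observation: every diagonal entry stays at the unit through all rounds, so no improving cycle exists.
Answer: CONVERGES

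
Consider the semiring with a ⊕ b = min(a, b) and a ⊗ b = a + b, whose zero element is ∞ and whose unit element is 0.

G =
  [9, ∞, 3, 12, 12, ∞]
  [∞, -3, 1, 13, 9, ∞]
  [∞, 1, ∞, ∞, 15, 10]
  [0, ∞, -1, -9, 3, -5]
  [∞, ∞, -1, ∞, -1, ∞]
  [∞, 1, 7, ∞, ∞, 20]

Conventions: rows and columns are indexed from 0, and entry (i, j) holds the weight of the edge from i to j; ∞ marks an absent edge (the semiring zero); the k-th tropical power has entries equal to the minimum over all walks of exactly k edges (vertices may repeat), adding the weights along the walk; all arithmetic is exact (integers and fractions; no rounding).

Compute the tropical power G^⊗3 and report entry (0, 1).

G^⊗2:
  [12, 4, 11, 3, 11, 7]
  [13, -6, -2, 4, 6, 8]
  [∞, -2, 2, 14, 10, 30]
  [-9, -4, -10, -18, -6, -14]
  [∞, 0, -2, ∞, -2, 9]
  [∞, -2, 2, 14, 10, 17]
G^⊗3:
  [3, 1, 2, -6, 6, -2]
  [4, -9, -5, -5, 3, -1]
  [14, -5, -1, 5, 7, 9]
  [-18, -13, -19, -27, -15, -23]
  [∞, -3, -3, 13, -3, 8]
  [14, -5, -1, 5, 7, 9]
Key observation: the optimum is the walk 0->2->1->1, with weight 3 + 1 + (-3) = 1.
Optimal value attained by: walk 0->2->1->1.
Answer: (G^⊗3)[0][1] = 1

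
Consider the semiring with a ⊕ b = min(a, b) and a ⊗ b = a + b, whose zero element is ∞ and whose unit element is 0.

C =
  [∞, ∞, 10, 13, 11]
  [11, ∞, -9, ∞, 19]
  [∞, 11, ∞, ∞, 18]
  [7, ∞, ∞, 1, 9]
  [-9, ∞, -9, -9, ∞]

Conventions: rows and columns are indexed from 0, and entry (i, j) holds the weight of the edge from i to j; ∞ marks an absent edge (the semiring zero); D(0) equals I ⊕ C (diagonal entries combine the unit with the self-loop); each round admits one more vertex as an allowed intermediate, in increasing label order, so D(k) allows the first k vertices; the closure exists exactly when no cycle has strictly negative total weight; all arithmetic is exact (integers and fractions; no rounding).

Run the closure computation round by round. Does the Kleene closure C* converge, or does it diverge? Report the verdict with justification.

D(0):
  [0, ∞, 10, 13, 11]
  [11, 0, -9, ∞, 19]
  [∞, 11, 0, ∞, 18]
  [7, ∞, ∞, 0, 9]
  [-9, ∞, -9, -9, 0]
D(1):
  [0, ∞, 10, 13, 11]
  [11, 0, -9, 24, 19]
  [∞, 11, 0, ∞, 18]
  [7, ∞, 17, 0, 9]
  [-9, ∞, -9, -9, 0]
D(2):
  [0, ∞, 10, 13, 11]
  [11, 0, -9, 24, 19]
  [22, 11, 0, 35, 18]
  [7, ∞, 17, 0, 9]
  [-9, ∞, -9, -9, 0]
D(3):
  [0, 21, 10, 13, 11]
  [11, 0, -9, 24, 9]
  [22, 11, 0, 35, 18]
  [7, 28, 17, 0, 9]
  [-9, 2, -9, -9, 0]
D(4):
  [0, 21, 10, 13, 11]
  [11, 0, -9, 24, 9]
  [22, 11, 0, 35, 18]
  [7, 28, 17, 0, 9]
  [-9, 2, -9, -9, 0]
D(5):
  [0, 13, 2, 2, 11]
  [0, 0, -9, 0, 9]
  [9, 11, 0, 9, 18]
  [0, 11, 0, 0, 9]
  [-9, 2, -9, -9, 0]
Key observation: every diagonal entry stays at the unit through all rounds, so no improving cycle exists.
Answer: CONVERGES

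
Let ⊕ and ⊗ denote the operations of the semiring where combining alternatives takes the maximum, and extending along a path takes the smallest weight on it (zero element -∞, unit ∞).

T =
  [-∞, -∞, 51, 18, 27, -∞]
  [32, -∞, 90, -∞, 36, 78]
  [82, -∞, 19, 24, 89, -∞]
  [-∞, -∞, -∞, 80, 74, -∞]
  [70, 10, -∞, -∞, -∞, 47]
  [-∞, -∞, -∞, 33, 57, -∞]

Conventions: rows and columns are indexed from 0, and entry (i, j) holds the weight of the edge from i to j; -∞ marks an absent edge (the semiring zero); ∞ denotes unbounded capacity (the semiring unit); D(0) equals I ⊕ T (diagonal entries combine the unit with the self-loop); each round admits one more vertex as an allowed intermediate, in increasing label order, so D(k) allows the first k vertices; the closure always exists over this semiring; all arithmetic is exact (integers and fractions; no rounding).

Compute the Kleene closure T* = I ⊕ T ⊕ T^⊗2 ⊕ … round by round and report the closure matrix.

D(0):
  [∞, -∞, 51, 18, 27, -∞]
  [32, ∞, 90, -∞, 36, 78]
  [82, -∞, ∞, 24, 89, -∞]
  [-∞, -∞, -∞, ∞, 74, -∞]
  [70, 10, -∞, -∞, ∞, 47]
  [-∞, -∞, -∞, 33, 57, ∞]
D(1):
  [∞, -∞, 51, 18, 27, -∞]
  [32, ∞, 90, 18, 36, 78]
  [82, -∞, ∞, 24, 89, -∞]
  [-∞, -∞, -∞, ∞, 74, -∞]
  [70, 10, 51, 18, ∞, 47]
  [-∞, -∞, -∞, 33, 57, ∞]
D(2):
  [∞, -∞, 51, 18, 27, -∞]
  [32, ∞, 90, 18, 36, 78]
  [82, -∞, ∞, 24, 89, -∞]
  [-∞, -∞, -∞, ∞, 74, -∞]
  [70, 10, 51, 18, ∞, 47]
  [-∞, -∞, -∞, 33, 57, ∞]
D(3):
  [∞, -∞, 51, 24, 51, -∞]
  [82, ∞, 90, 24, 89, 78]
  [82, -∞, ∞, 24, 89, -∞]
  [-∞, -∞, -∞, ∞, 74, -∞]
  [70, 10, 51, 24, ∞, 47]
  [-∞, -∞, -∞, 33, 57, ∞]
D(4):
  [∞, -∞, 51, 24, 51, -∞]
  [82, ∞, 90, 24, 89, 78]
  [82, -∞, ∞, 24, 89, -∞]
  [-∞, -∞, -∞, ∞, 74, -∞]
  [70, 10, 51, 24, ∞, 47]
  [-∞, -∞, -∞, 33, 57, ∞]
D(5):
  [∞, 10, 51, 24, 51, 47]
  [82, ∞, 90, 24, 89, 78]
  [82, 10, ∞, 24, 89, 47]
  [70, 10, 51, ∞, 74, 47]
  [70, 10, 51, 24, ∞, 47]
  [57, 10, 51, 33, 57, ∞]
D(6):
  [∞, 10, 51, 33, 51, 47]
  [82, ∞, 90, 33, 89, 78]
  [82, 10, ∞, 33, 89, 47]
  [70, 10, 51, ∞, 74, 47]
  [70, 10, 51, 33, ∞, 47]
  [57, 10, 51, 33, 57, ∞]
Answer: T* = [[∞, 10, 51, 33, 51, 47], [82, ∞, 90, 33, 89, 78], [82, 10, ∞, 33, 89, 47], [70, 10, 51, ∞, 74, 47], [70, 10, 51, 33, ∞, 47], [57, 10, 51, 33, 57, ∞]]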